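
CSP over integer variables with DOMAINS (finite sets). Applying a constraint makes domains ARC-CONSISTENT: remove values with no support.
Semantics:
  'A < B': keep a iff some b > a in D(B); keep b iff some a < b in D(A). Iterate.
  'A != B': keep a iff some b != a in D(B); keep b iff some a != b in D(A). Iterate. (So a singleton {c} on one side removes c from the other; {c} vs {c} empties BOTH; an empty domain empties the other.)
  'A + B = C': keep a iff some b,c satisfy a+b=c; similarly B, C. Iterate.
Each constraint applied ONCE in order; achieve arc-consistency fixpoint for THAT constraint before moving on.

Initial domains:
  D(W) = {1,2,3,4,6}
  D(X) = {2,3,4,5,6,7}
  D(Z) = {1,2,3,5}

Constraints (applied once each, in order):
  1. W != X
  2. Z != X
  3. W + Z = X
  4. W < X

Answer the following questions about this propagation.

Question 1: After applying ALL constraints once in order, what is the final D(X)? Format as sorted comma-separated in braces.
Answer: {2,3,4,5,6,7}

Derivation:
Constraint 1 (W != X) on D(W)={1,2,3,4,6} D(X)={2,3,4,5,6,7}: no change
Constraint 2 (Z != X) on D(Z)={1,2,3,5} D(X)={2,3,4,5,6,7}: no change
Constraint 3 (W + Z = X) on D(W)={1,2,3,4,6} D(Z)={1,2,3,5} D(X)={2,3,4,5,6,7}: no change
Constraint 4 (W < X) on D(W)={1,2,3,4,6} D(X)={2,3,4,5,6,7}: no change
So after all 4 constraints: D(X) = {2,3,4,5,6,7}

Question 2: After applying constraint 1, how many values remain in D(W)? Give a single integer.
Answer: 5

Derivation:
Constraint 1 (W != X) on D(W)={1,2,3,4,6} D(X)={2,3,4,5,6,7}: no change
So after constraint 1: D(W)={1,2,3,4,6}, size = 5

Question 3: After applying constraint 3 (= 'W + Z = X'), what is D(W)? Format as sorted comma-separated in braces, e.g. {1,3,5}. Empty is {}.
Answer: {1,2,3,4,6}

Derivation:
Constraint 1 (W != X) on D(W)={1,2,3,4,6} D(X)={2,3,4,5,6,7}: no change
Constraint 2 (Z != X) on D(Z)={1,2,3,5} D(X)={2,3,4,5,6,7}: no change
Constraint 3 (W + Z = X) on D(W)={1,2,3,4,6} D(Z)={1,2,3,5} D(X)={2,3,4,5,6,7}: no change
So after constraint 3: D(W) = {1,2,3,4,6}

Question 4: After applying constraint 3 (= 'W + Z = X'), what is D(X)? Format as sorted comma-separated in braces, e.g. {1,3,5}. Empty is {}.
Answer: {2,3,4,5,6,7}

Derivation:
Constraint 1 (W != X) on D(W)={1,2,3,4,6} D(X)={2,3,4,5,6,7}: no change
Constraint 2 (Z != X) on D(Z)={1,2,3,5} D(X)={2,3,4,5,6,7}: no change
Constraint 3 (W + Z = X) on D(W)={1,2,3,4,6} D(Z)={1,2,3,5} D(X)={2,3,4,5,6,7}: no change
So after constraint 3: D(X) = {2,3,4,5,6,7}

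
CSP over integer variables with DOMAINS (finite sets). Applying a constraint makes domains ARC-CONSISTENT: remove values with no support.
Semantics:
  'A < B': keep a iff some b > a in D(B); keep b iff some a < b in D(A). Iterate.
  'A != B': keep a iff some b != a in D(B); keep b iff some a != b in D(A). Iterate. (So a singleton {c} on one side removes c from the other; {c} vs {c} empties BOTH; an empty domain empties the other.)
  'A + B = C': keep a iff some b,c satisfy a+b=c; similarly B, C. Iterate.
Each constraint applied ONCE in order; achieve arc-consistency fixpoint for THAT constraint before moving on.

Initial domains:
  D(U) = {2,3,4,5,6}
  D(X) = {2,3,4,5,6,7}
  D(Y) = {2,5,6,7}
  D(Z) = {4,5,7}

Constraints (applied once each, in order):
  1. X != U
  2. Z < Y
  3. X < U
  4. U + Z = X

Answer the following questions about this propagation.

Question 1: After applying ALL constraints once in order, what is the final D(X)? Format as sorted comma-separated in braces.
Constraint 1 (X != U) on D(X)={2,3,4,5,6,7} D(U)={2,3,4,5,6}: no change
Constraint 2 (Z < Y) on D(Z)={4,5,7} D(Y)={2,5,6,7}: Z {4,5,7}->{4,5}; Y {2,5,6,7}->{5,6,7}
Constraint 3 (X < U) on D(X)={2,3,4,5,6,7} D(U)={2,3,4,5,6}: X {2,3,4,5,6,7}->{2,3,4,5}; U {2,3,4,5,6}->{3,4,5,6}
Constraint 4 (U + Z = X) on D(U)={3,4,5,6} D(Z)={4,5} D(X)={2,3,4,5}: U {3,4,5,6}->{}; Z {4,5}->{}; X {2,3,4,5}->{}
So after all 4 constraints: D(X) = {}

Answer: {}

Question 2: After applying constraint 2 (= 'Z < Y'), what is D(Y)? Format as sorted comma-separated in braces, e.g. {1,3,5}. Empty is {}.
Answer: {5,6,7}

Derivation:
Constraint 1 (X != U) on D(X)={2,3,4,5,6,7} D(U)={2,3,4,5,6}: no change
Constraint 2 (Z < Y) on D(Z)={4,5,7} D(Y)={2,5,6,7}: Z {4,5,7}->{4,5}; Y {2,5,6,7}->{5,6,7}
So after constraint 2: D(Y) = {5,6,7}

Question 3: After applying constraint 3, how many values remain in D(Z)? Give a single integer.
Constraint 1 (X != U) on D(X)={2,3,4,5,6,7} D(U)={2,3,4,5,6}: no change
Constraint 2 (Z < Y) on D(Z)={4,5,7} D(Y)={2,5,6,7}: Z {4,5,7}->{4,5}; Y {2,5,6,7}->{5,6,7}
Constraint 3 (X < U) on D(X)={2,3,4,5,6,7} D(U)={2,3,4,5,6}: X {2,3,4,5,6,7}->{2,3,4,5}; U {2,3,4,5,6}->{3,4,5,6}
So after constraint 3: D(Z)={4,5}, size = 2

Answer: 2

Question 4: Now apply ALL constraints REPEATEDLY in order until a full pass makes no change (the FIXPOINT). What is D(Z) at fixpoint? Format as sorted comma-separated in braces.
Answer: {}

Derivation:
pass 0 (initial): D(Z)={4,5,7}
pass 1: U {2,3,4,5,6}->{}; X {2,3,4,5,6,7}->{}; Y {2,5,6,7}->{5,6,7}; Z {4,5,7}->{}
pass 2: Y {5,6,7}->{}
pass 3: no change
Fixpoint after 3 passes: D(Z) = {}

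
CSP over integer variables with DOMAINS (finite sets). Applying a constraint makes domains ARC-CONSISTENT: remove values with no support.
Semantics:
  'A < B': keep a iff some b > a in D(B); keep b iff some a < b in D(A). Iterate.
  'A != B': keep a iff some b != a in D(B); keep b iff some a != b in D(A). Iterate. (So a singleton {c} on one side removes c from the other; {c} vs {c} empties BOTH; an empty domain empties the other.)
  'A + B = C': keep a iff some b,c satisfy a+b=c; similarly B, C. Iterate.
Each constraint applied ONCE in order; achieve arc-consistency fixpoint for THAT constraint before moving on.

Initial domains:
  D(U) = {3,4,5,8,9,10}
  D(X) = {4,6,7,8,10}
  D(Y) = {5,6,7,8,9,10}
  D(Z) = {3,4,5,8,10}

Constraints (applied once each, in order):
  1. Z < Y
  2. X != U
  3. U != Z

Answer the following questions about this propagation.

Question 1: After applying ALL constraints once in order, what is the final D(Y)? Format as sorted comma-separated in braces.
Constraint 1 (Z < Y) on D(Z)={3,4,5,8,10} D(Y)={5,6,7,8,9,10}: Z {3,4,5,8,10}->{3,4,5,8}
Constraint 2 (X != U) on D(X)={4,6,7,8,10} D(U)={3,4,5,8,9,10}: no change
Constraint 3 (U != Z) on D(U)={3,4,5,8,9,10} D(Z)={3,4,5,8}: no change
So after all 3 constraints: D(Y) = {5,6,7,8,9,10}

Answer: {5,6,7,8,9,10}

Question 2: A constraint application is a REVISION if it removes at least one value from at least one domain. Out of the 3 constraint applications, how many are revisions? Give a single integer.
Answer: 1

Derivation:
Constraint 1 (Z < Y) on D(Z)={3,4,5,8,10} D(Y)={5,6,7,8,9,10}: Z {3,4,5,8,10}->{3,4,5,8} => REVISION
Constraint 2 (X != U) on D(X)={4,6,7,8,10} D(U)={3,4,5,8,9,10}: no change => not a revision
Constraint 3 (U != Z) on D(U)={3,4,5,8,9,10} D(Z)={3,4,5,8}: no change => not a revision
Total revisions = 1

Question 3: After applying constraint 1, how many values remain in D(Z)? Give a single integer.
Constraint 1 (Z < Y) on D(Z)={3,4,5,8,10} D(Y)={5,6,7,8,9,10}: Z {3,4,5,8,10}->{3,4,5,8}
So after constraint 1: D(Z)={3,4,5,8}, size = 4

Answer: 4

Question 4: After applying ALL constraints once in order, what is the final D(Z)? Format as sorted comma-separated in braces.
Answer: {3,4,5,8}

Derivation:
Constraint 1 (Z < Y) on D(Z)={3,4,5,8,10} D(Y)={5,6,7,8,9,10}: Z {3,4,5,8,10}->{3,4,5,8}
Constraint 2 (X != U) on D(X)={4,6,7,8,10} D(U)={3,4,5,8,9,10}: no change
Constraint 3 (U != Z) on D(U)={3,4,5,8,9,10} D(Z)={3,4,5,8}: no change
So after all 3 constraints: D(Z) = {3,4,5,8}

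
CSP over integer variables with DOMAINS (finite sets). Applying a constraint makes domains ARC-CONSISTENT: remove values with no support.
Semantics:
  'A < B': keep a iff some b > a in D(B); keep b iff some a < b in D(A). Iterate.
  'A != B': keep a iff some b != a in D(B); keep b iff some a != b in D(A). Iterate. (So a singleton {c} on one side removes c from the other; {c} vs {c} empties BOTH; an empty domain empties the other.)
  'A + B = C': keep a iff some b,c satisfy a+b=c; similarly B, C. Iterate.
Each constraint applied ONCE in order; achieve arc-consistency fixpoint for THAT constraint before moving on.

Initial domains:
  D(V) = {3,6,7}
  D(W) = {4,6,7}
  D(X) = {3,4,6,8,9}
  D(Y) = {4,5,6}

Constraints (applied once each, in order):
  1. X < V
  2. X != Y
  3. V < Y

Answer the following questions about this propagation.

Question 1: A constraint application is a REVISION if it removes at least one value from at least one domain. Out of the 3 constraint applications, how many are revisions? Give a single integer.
Answer: 2

Derivation:
Constraint 1 (X < V) on D(X)={3,4,6,8,9} D(V)={3,6,7}: X {3,4,6,8,9}->{3,4,6}; V {3,6,7}->{6,7} => REVISION
Constraint 2 (X != Y) on D(X)={3,4,6} D(Y)={4,5,6}: no change => not a revision
Constraint 3 (V < Y) on D(V)={6,7} D(Y)={4,5,6}: V {6,7}->{}; Y {4,5,6}->{} => REVISION
Total revisions = 2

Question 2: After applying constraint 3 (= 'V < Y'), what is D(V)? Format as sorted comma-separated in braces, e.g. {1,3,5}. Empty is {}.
Answer: {}

Derivation:
Constraint 1 (X < V) on D(X)={3,4,6,8,9} D(V)={3,6,7}: X {3,4,6,8,9}->{3,4,6}; V {3,6,7}->{6,7}
Constraint 2 (X != Y) on D(X)={3,4,6} D(Y)={4,5,6}: no change
Constraint 3 (V < Y) on D(V)={6,7} D(Y)={4,5,6}: V {6,7}->{}; Y {4,5,6}->{}
So after constraint 3: D(V) = {}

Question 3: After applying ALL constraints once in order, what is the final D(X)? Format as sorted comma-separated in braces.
Constraint 1 (X < V) on D(X)={3,4,6,8,9} D(V)={3,6,7}: X {3,4,6,8,9}->{3,4,6}; V {3,6,7}->{6,7}
Constraint 2 (X != Y) on D(X)={3,4,6} D(Y)={4,5,6}: no change
Constraint 3 (V < Y) on D(V)={6,7} D(Y)={4,5,6}: V {6,7}->{}; Y {4,5,6}->{}
So after all 3 constraints: D(X) = {3,4,6}

Answer: {3,4,6}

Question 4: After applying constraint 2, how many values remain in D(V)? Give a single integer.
Answer: 2

Derivation:
Constraint 1 (X < V) on D(X)={3,4,6,8,9} D(V)={3,6,7}: X {3,4,6,8,9}->{3,4,6}; V {3,6,7}->{6,7}
Constraint 2 (X != Y) on D(X)={3,4,6} D(Y)={4,5,6}: no change
So after constraint 2: D(V)={6,7}, size = 2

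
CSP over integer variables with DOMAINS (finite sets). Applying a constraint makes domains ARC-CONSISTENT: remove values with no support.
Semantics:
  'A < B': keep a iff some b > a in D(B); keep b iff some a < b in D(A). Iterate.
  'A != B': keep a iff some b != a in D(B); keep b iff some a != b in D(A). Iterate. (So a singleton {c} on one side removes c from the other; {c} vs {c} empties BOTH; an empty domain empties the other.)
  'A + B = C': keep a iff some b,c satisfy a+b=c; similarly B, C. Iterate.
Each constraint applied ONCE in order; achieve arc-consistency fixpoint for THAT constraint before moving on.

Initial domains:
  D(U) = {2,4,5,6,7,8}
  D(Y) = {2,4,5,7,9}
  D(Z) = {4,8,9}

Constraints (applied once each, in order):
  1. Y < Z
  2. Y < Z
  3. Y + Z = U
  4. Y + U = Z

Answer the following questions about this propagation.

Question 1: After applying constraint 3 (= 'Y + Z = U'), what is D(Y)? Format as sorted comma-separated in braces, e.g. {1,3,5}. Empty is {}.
Constraint 1 (Y < Z) on D(Y)={2,4,5,7,9} D(Z)={4,8,9}: Y {2,4,5,7,9}->{2,4,5,7}
Constraint 2 (Y < Z) on D(Y)={2,4,5,7} D(Z)={4,8,9}: no change
Constraint 3 (Y + Z = U) on D(Y)={2,4,5,7} D(Z)={4,8,9} D(U)={2,4,5,6,7,8}: Y {2,4,5,7}->{2,4}; Z {4,8,9}->{4}; U {2,4,5,6,7,8}->{6,8}
So after constraint 3: D(Y) = {2,4}

Answer: {2,4}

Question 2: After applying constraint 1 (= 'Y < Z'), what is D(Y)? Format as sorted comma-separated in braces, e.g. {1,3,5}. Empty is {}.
Constraint 1 (Y < Z) on D(Y)={2,4,5,7,9} D(Z)={4,8,9}: Y {2,4,5,7,9}->{2,4,5,7}
So after constraint 1: D(Y) = {2,4,5,7}

Answer: {2,4,5,7}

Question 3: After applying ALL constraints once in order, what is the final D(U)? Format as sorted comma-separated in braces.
Answer: {}

Derivation:
Constraint 1 (Y < Z) on D(Y)={2,4,5,7,9} D(Z)={4,8,9}: Y {2,4,5,7,9}->{2,4,5,7}
Constraint 2 (Y < Z) on D(Y)={2,4,5,7} D(Z)={4,8,9}: no change
Constraint 3 (Y + Z = U) on D(Y)={2,4,5,7} D(Z)={4,8,9} D(U)={2,4,5,6,7,8}: Y {2,4,5,7}->{2,4}; Z {4,8,9}->{4}; U {2,4,5,6,7,8}->{6,8}
Constraint 4 (Y + U = Z) on D(Y)={2,4} D(U)={6,8} D(Z)={4}: Y {2,4}->{}; U {6,8}->{}; Z {4}->{}
So after all 4 constraints: D(U) = {}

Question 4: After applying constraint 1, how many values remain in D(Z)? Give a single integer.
Answer: 3

Derivation:
Constraint 1 (Y < Z) on D(Y)={2,4,5,7,9} D(Z)={4,8,9}: Y {2,4,5,7,9}->{2,4,5,7}
So after constraint 1: D(Z)={4,8,9}, size = 3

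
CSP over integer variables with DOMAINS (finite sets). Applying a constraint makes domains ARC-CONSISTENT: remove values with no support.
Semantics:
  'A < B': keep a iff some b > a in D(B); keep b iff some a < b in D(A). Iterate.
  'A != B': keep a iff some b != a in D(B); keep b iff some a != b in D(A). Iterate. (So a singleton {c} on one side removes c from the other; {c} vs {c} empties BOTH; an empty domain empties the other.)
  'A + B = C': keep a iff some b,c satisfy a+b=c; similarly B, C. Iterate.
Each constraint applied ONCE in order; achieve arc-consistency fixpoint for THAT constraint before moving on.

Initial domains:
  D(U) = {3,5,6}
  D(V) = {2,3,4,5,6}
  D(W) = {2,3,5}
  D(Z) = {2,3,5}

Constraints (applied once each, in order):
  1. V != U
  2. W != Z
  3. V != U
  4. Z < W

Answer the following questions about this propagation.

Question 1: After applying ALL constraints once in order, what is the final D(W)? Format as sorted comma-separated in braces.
Constraint 1 (V != U) on D(V)={2,3,4,5,6} D(U)={3,5,6}: no change
Constraint 2 (W != Z) on D(W)={2,3,5} D(Z)={2,3,5}: no change
Constraint 3 (V != U) on D(V)={2,3,4,5,6} D(U)={3,5,6}: no change
Constraint 4 (Z < W) on D(Z)={2,3,5} D(W)={2,3,5}: Z {2,3,5}->{2,3}; W {2,3,5}->{3,5}
So after all 4 constraints: D(W) = {3,5}

Answer: {3,5}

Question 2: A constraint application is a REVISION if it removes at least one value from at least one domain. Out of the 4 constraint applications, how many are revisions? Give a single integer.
Answer: 1

Derivation:
Constraint 1 (V != U) on D(V)={2,3,4,5,6} D(U)={3,5,6}: no change => not a revision
Constraint 2 (W != Z) on D(W)={2,3,5} D(Z)={2,3,5}: no change => not a revision
Constraint 3 (V != U) on D(V)={2,3,4,5,6} D(U)={3,5,6}: no change => not a revision
Constraint 4 (Z < W) on D(Z)={2,3,5} D(W)={2,3,5}: Z {2,3,5}->{2,3}; W {2,3,5}->{3,5} => REVISION
Total revisions = 1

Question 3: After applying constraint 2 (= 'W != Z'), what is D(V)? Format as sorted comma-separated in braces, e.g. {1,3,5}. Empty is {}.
Answer: {2,3,4,5,6}

Derivation:
Constraint 1 (V != U) on D(V)={2,3,4,5,6} D(U)={3,5,6}: no change
Constraint 2 (W != Z) on D(W)={2,3,5} D(Z)={2,3,5}: no change
So after constraint 2: D(V) = {2,3,4,5,6}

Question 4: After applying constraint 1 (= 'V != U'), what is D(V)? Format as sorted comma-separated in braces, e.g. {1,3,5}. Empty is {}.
Answer: {2,3,4,5,6}

Derivation:
Constraint 1 (V != U) on D(V)={2,3,4,5,6} D(U)={3,5,6}: no change
So after constraint 1: D(V) = {2,3,4,5,6}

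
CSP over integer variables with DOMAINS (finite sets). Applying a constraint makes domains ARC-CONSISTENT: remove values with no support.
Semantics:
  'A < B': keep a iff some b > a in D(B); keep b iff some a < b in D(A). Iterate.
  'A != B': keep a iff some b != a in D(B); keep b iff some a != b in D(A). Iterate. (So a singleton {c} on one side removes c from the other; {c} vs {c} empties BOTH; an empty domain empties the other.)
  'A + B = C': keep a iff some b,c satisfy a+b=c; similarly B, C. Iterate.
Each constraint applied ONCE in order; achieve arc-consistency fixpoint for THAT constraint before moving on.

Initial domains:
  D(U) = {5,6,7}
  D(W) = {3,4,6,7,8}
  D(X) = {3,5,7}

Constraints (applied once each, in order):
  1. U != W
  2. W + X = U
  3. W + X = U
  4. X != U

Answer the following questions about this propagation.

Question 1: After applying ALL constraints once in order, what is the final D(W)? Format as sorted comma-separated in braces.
Constraint 1 (U != W) on D(U)={5,6,7} D(W)={3,4,6,7,8}: no change
Constraint 2 (W + X = U) on D(W)={3,4,6,7,8} D(X)={3,5,7} D(U)={5,6,7}: W {3,4,6,7,8}->{3,4}; X {3,5,7}->{3}; U {5,6,7}->{6,7}
Constraint 3 (W + X = U) on D(W)={3,4} D(X)={3} D(U)={6,7}: no change
Constraint 4 (X != U) on D(X)={3} D(U)={6,7}: no change
So after all 4 constraints: D(W) = {3,4}

Answer: {3,4}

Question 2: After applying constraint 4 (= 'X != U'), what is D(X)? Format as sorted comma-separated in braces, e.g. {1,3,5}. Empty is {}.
Answer: {3}

Derivation:
Constraint 1 (U != W) on D(U)={5,6,7} D(W)={3,4,6,7,8}: no change
Constraint 2 (W + X = U) on D(W)={3,4,6,7,8} D(X)={3,5,7} D(U)={5,6,7}: W {3,4,6,7,8}->{3,4}; X {3,5,7}->{3}; U {5,6,7}->{6,7}
Constraint 3 (W + X = U) on D(W)={3,4} D(X)={3} D(U)={6,7}: no change
Constraint 4 (X != U) on D(X)={3} D(U)={6,7}: no change
So after constraint 4: D(X) = {3}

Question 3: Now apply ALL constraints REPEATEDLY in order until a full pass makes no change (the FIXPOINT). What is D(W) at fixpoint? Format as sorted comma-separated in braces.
Answer: {3,4}

Derivation:
pass 0 (initial): D(W)={3,4,6,7,8}
pass 1: U {5,6,7}->{6,7}; W {3,4,6,7,8}->{3,4}; X {3,5,7}->{3}
pass 2: no change
Fixpoint after 2 passes: D(W) = {3,4}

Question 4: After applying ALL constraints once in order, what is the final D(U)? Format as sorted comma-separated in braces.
Constraint 1 (U != W) on D(U)={5,6,7} D(W)={3,4,6,7,8}: no change
Constraint 2 (W + X = U) on D(W)={3,4,6,7,8} D(X)={3,5,7} D(U)={5,6,7}: W {3,4,6,7,8}->{3,4}; X {3,5,7}->{3}; U {5,6,7}->{6,7}
Constraint 3 (W + X = U) on D(W)={3,4} D(X)={3} D(U)={6,7}: no change
Constraint 4 (X != U) on D(X)={3} D(U)={6,7}: no change
So after all 4 constraints: D(U) = {6,7}

Answer: {6,7}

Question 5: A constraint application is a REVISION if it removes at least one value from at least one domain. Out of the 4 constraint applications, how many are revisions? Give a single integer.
Constraint 1 (U != W) on D(U)={5,6,7} D(W)={3,4,6,7,8}: no change => not a revision
Constraint 2 (W + X = U) on D(W)={3,4,6,7,8} D(X)={3,5,7} D(U)={5,6,7}: W {3,4,6,7,8}->{3,4}; X {3,5,7}->{3}; U {5,6,7}->{6,7} => REVISION
Constraint 3 (W + X = U) on D(W)={3,4} D(X)={3} D(U)={6,7}: no change => not a revision
Constraint 4 (X != U) on D(X)={3} D(U)={6,7}: no change => not a revision
Total revisions = 1

Answer: 1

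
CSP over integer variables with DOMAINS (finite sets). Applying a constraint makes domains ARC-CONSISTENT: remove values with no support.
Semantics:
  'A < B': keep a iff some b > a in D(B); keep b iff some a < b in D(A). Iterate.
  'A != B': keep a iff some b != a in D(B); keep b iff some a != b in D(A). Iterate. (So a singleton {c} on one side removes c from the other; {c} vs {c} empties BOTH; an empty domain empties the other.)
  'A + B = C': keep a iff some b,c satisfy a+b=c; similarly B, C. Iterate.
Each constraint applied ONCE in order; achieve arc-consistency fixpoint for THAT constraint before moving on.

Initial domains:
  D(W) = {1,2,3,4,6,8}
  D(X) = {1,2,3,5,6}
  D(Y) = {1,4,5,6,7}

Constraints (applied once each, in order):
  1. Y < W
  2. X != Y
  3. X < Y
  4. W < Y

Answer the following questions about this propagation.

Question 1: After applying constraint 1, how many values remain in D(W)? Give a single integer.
Constraint 1 (Y < W) on D(Y)={1,4,5,6,7} D(W)={1,2,3,4,6,8}: W {1,2,3,4,6,8}->{2,3,4,6,8}
So after constraint 1: D(W)={2,3,4,6,8}, size = 5

Answer: 5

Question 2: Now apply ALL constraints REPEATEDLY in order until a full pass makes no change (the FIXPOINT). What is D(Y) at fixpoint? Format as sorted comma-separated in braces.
pass 0 (initial): D(Y)={1,4,5,6,7}
pass 1: W {1,2,3,4,6,8}->{2,3,4,6}; Y {1,4,5,6,7}->{4,5,6,7}
pass 2: W {2,3,4,6}->{}; X {1,2,3,5,6}->{1,2,3}; Y {4,5,6,7}->{}
pass 3: X {1,2,3}->{}
pass 4: no change
Fixpoint after 4 passes: D(Y) = {}

Answer: {}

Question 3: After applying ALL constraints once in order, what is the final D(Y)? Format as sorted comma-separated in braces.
Answer: {4,5,6,7}

Derivation:
Constraint 1 (Y < W) on D(Y)={1,4,5,6,7} D(W)={1,2,3,4,6,8}: W {1,2,3,4,6,8}->{2,3,4,6,8}
Constraint 2 (X != Y) on D(X)={1,2,3,5,6} D(Y)={1,4,5,6,7}: no change
Constraint 3 (X < Y) on D(X)={1,2,3,5,6} D(Y)={1,4,5,6,7}: Y {1,4,5,6,7}->{4,5,6,7}
Constraint 4 (W < Y) on D(W)={2,3,4,6,8} D(Y)={4,5,6,7}: W {2,3,4,6,8}->{2,3,4,6}
So after all 4 constraints: D(Y) = {4,5,6,7}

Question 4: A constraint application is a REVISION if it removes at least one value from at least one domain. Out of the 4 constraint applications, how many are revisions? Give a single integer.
Constraint 1 (Y < W) on D(Y)={1,4,5,6,7} D(W)={1,2,3,4,6,8}: W {1,2,3,4,6,8}->{2,3,4,6,8} => REVISION
Constraint 2 (X != Y) on D(X)={1,2,3,5,6} D(Y)={1,4,5,6,7}: no change => not a revision
Constraint 3 (X < Y) on D(X)={1,2,3,5,6} D(Y)={1,4,5,6,7}: Y {1,4,5,6,7}->{4,5,6,7} => REVISION
Constraint 4 (W < Y) on D(W)={2,3,4,6,8} D(Y)={4,5,6,7}: W {2,3,4,6,8}->{2,3,4,6} => REVISION
Total revisions = 3

Answer: 3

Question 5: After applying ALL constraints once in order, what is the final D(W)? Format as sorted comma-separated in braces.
Answer: {2,3,4,6}

Derivation:
Constraint 1 (Y < W) on D(Y)={1,4,5,6,7} D(W)={1,2,3,4,6,8}: W {1,2,3,4,6,8}->{2,3,4,6,8}
Constraint 2 (X != Y) on D(X)={1,2,3,5,6} D(Y)={1,4,5,6,7}: no change
Constraint 3 (X < Y) on D(X)={1,2,3,5,6} D(Y)={1,4,5,6,7}: Y {1,4,5,6,7}->{4,5,6,7}
Constraint 4 (W < Y) on D(W)={2,3,4,6,8} D(Y)={4,5,6,7}: W {2,3,4,6,8}->{2,3,4,6}
So after all 4 constraints: D(W) = {2,3,4,6}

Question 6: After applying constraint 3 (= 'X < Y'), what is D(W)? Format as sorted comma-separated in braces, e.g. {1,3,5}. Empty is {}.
Constraint 1 (Y < W) on D(Y)={1,4,5,6,7} D(W)={1,2,3,4,6,8}: W {1,2,3,4,6,8}->{2,3,4,6,8}
Constraint 2 (X != Y) on D(X)={1,2,3,5,6} D(Y)={1,4,5,6,7}: no change
Constraint 3 (X < Y) on D(X)={1,2,3,5,6} D(Y)={1,4,5,6,7}: Y {1,4,5,6,7}->{4,5,6,7}
So after constraint 3: D(W) = {2,3,4,6,8}

Answer: {2,3,4,6,8}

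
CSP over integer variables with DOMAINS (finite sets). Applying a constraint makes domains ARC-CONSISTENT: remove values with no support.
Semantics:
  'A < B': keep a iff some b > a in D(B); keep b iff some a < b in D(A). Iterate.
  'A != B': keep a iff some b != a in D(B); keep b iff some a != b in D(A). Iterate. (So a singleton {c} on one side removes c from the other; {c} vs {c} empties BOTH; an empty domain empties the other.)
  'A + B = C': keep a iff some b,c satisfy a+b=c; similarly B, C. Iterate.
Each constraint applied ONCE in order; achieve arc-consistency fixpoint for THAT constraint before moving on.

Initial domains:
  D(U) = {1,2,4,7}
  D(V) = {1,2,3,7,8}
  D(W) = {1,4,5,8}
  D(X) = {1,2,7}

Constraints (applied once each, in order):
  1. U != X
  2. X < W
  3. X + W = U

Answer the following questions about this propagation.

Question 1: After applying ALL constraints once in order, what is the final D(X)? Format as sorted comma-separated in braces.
Answer: {2}

Derivation:
Constraint 1 (U != X) on D(U)={1,2,4,7} D(X)={1,2,7}: no change
Constraint 2 (X < W) on D(X)={1,2,7} D(W)={1,4,5,8}: W {1,4,5,8}->{4,5,8}
Constraint 3 (X + W = U) on D(X)={1,2,7} D(W)={4,5,8} D(U)={1,2,4,7}: X {1,2,7}->{2}; W {4,5,8}->{5}; U {1,2,4,7}->{7}
So after all 3 constraints: D(X) = {2}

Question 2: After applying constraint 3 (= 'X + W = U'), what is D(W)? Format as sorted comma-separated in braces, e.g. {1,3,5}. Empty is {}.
Constraint 1 (U != X) on D(U)={1,2,4,7} D(X)={1,2,7}: no change
Constraint 2 (X < W) on D(X)={1,2,7} D(W)={1,4,5,8}: W {1,4,5,8}->{4,5,8}
Constraint 3 (X + W = U) on D(X)={1,2,7} D(W)={4,5,8} D(U)={1,2,4,7}: X {1,2,7}->{2}; W {4,5,8}->{5}; U {1,2,4,7}->{7}
So after constraint 3: D(W) = {5}

Answer: {5}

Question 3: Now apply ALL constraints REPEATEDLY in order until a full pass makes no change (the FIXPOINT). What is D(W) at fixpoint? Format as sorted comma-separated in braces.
pass 0 (initial): D(W)={1,4,5,8}
pass 1: U {1,2,4,7}->{7}; W {1,4,5,8}->{5}; X {1,2,7}->{2}
pass 2: no change
Fixpoint after 2 passes: D(W) = {5}

Answer: {5}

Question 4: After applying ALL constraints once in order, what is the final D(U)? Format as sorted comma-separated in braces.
Constraint 1 (U != X) on D(U)={1,2,4,7} D(X)={1,2,7}: no change
Constraint 2 (X < W) on D(X)={1,2,7} D(W)={1,4,5,8}: W {1,4,5,8}->{4,5,8}
Constraint 3 (X + W = U) on D(X)={1,2,7} D(W)={4,5,8} D(U)={1,2,4,7}: X {1,2,7}->{2}; W {4,5,8}->{5}; U {1,2,4,7}->{7}
So after all 3 constraints: D(U) = {7}

Answer: {7}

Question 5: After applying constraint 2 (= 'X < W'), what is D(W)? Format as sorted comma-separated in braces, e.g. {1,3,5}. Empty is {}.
Answer: {4,5,8}

Derivation:
Constraint 1 (U != X) on D(U)={1,2,4,7} D(X)={1,2,7}: no change
Constraint 2 (X < W) on D(X)={1,2,7} D(W)={1,4,5,8}: W {1,4,5,8}->{4,5,8}
So after constraint 2: D(W) = {4,5,8}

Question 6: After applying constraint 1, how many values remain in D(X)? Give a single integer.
Constraint 1 (U != X) on D(U)={1,2,4,7} D(X)={1,2,7}: no change
So after constraint 1: D(X)={1,2,7}, size = 3

Answer: 3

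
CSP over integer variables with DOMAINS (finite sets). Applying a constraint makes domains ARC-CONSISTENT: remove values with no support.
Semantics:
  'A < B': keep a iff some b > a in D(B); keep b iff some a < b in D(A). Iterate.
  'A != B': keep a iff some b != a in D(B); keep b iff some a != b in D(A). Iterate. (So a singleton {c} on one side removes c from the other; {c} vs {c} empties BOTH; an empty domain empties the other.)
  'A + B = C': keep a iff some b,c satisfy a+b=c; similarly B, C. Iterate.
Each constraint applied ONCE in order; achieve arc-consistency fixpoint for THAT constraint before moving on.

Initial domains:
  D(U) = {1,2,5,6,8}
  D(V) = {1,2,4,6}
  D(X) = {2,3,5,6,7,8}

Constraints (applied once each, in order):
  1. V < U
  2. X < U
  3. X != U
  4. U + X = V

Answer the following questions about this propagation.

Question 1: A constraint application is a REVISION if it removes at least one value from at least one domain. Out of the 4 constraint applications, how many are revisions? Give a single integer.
Answer: 3

Derivation:
Constraint 1 (V < U) on D(V)={1,2,4,6} D(U)={1,2,5,6,8}: U {1,2,5,6,8}->{2,5,6,8} => REVISION
Constraint 2 (X < U) on D(X)={2,3,5,6,7,8} D(U)={2,5,6,8}: X {2,3,5,6,7,8}->{2,3,5,6,7}; U {2,5,6,8}->{5,6,8} => REVISION
Constraint 3 (X != U) on D(X)={2,3,5,6,7} D(U)={5,6,8}: no change => not a revision
Constraint 4 (U + X = V) on D(U)={5,6,8} D(X)={2,3,5,6,7} D(V)={1,2,4,6}: U {5,6,8}->{}; X {2,3,5,6,7}->{}; V {1,2,4,6}->{} => REVISION
Total revisions = 3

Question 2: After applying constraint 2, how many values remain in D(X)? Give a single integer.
Constraint 1 (V < U) on D(V)={1,2,4,6} D(U)={1,2,5,6,8}: U {1,2,5,6,8}->{2,5,6,8}
Constraint 2 (X < U) on D(X)={2,3,5,6,7,8} D(U)={2,5,6,8}: X {2,3,5,6,7,8}->{2,3,5,6,7}; U {2,5,6,8}->{5,6,8}
So after constraint 2: D(X)={2,3,5,6,7}, size = 5

Answer: 5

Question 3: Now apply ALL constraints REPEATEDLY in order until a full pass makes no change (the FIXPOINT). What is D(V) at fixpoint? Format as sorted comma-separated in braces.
pass 0 (initial): D(V)={1,2,4,6}
pass 1: U {1,2,5,6,8}->{}; V {1,2,4,6}->{}; X {2,3,5,6,7,8}->{}
pass 2: no change
Fixpoint after 2 passes: D(V) = {}

Answer: {}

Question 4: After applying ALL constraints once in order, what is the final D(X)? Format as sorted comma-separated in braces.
Answer: {}

Derivation:
Constraint 1 (V < U) on D(V)={1,2,4,6} D(U)={1,2,5,6,8}: U {1,2,5,6,8}->{2,5,6,8}
Constraint 2 (X < U) on D(X)={2,3,5,6,7,8} D(U)={2,5,6,8}: X {2,3,5,6,7,8}->{2,3,5,6,7}; U {2,5,6,8}->{5,6,8}
Constraint 3 (X != U) on D(X)={2,3,5,6,7} D(U)={5,6,8}: no change
Constraint 4 (U + X = V) on D(U)={5,6,8} D(X)={2,3,5,6,7} D(V)={1,2,4,6}: U {5,6,8}->{}; X {2,3,5,6,7}->{}; V {1,2,4,6}->{}
So after all 4 constraints: D(X) = {}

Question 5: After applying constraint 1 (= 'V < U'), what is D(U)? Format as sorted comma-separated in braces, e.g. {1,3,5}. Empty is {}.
Constraint 1 (V < U) on D(V)={1,2,4,6} D(U)={1,2,5,6,8}: U {1,2,5,6,8}->{2,5,6,8}
So after constraint 1: D(U) = {2,5,6,8}

Answer: {2,5,6,8}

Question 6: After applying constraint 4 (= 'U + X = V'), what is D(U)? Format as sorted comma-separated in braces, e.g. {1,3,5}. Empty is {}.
Constraint 1 (V < U) on D(V)={1,2,4,6} D(U)={1,2,5,6,8}: U {1,2,5,6,8}->{2,5,6,8}
Constraint 2 (X < U) on D(X)={2,3,5,6,7,8} D(U)={2,5,6,8}: X {2,3,5,6,7,8}->{2,3,5,6,7}; U {2,5,6,8}->{5,6,8}
Constraint 3 (X != U) on D(X)={2,3,5,6,7} D(U)={5,6,8}: no change
Constraint 4 (U + X = V) on D(U)={5,6,8} D(X)={2,3,5,6,7} D(V)={1,2,4,6}: U {5,6,8}->{}; X {2,3,5,6,7}->{}; V {1,2,4,6}->{}
So after constraint 4: D(U) = {}

Answer: {}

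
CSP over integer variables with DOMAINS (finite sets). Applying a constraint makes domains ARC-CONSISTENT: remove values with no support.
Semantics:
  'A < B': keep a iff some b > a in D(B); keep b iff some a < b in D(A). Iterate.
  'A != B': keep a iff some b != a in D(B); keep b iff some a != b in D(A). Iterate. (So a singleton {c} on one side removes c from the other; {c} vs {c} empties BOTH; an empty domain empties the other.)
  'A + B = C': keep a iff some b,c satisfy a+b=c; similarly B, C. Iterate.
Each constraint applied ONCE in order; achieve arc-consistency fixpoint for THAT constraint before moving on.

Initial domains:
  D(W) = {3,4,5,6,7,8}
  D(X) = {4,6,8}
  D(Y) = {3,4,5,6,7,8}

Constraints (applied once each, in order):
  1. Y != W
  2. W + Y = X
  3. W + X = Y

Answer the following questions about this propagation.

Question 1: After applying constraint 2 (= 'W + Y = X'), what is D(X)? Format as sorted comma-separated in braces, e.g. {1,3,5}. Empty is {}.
Constraint 1 (Y != W) on D(Y)={3,4,5,6,7,8} D(W)={3,4,5,6,7,8}: no change
Constraint 2 (W + Y = X) on D(W)={3,4,5,6,7,8} D(Y)={3,4,5,6,7,8} D(X)={4,6,8}: W {3,4,5,6,7,8}->{3,4,5}; Y {3,4,5,6,7,8}->{3,4,5}; X {4,6,8}->{6,8}
So after constraint 2: D(X) = {6,8}

Answer: {6,8}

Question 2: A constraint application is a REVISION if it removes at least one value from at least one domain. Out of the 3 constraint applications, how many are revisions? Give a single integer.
Constraint 1 (Y != W) on D(Y)={3,4,5,6,7,8} D(W)={3,4,5,6,7,8}: no change => not a revision
Constraint 2 (W + Y = X) on D(W)={3,4,5,6,7,8} D(Y)={3,4,5,6,7,8} D(X)={4,6,8}: W {3,4,5,6,7,8}->{3,4,5}; Y {3,4,5,6,7,8}->{3,4,5}; X {4,6,8}->{6,8} => REVISION
Constraint 3 (W + X = Y) on D(W)={3,4,5} D(X)={6,8} D(Y)={3,4,5}: W {3,4,5}->{}; X {6,8}->{}; Y {3,4,5}->{} => REVISION
Total revisions = 2

Answer: 2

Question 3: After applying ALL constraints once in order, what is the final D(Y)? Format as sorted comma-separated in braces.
Answer: {}

Derivation:
Constraint 1 (Y != W) on D(Y)={3,4,5,6,7,8} D(W)={3,4,5,6,7,8}: no change
Constraint 2 (W + Y = X) on D(W)={3,4,5,6,7,8} D(Y)={3,4,5,6,7,8} D(X)={4,6,8}: W {3,4,5,6,7,8}->{3,4,5}; Y {3,4,5,6,7,8}->{3,4,5}; X {4,6,8}->{6,8}
Constraint 3 (W + X = Y) on D(W)={3,4,5} D(X)={6,8} D(Y)={3,4,5}: W {3,4,5}->{}; X {6,8}->{}; Y {3,4,5}->{}
So after all 3 constraints: D(Y) = {}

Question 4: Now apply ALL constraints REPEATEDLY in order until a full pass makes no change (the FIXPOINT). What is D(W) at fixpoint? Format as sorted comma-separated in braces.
pass 0 (initial): D(W)={3,4,5,6,7,8}
pass 1: W {3,4,5,6,7,8}->{}; X {4,6,8}->{}; Y {3,4,5,6,7,8}->{}
pass 2: no change
Fixpoint after 2 passes: D(W) = {}

Answer: {}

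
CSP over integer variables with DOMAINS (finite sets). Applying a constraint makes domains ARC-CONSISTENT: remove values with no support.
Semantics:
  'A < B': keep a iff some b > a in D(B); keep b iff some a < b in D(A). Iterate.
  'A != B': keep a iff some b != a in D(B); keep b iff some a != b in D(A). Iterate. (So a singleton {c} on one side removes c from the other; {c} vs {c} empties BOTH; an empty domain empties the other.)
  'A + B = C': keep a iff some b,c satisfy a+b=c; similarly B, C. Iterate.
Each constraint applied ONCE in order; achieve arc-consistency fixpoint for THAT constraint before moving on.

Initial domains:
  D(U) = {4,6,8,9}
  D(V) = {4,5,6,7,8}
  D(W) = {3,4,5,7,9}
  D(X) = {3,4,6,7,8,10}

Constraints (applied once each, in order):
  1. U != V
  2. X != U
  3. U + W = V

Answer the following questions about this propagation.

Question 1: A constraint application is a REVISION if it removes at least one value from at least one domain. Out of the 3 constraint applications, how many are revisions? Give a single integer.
Answer: 1

Derivation:
Constraint 1 (U != V) on D(U)={4,6,8,9} D(V)={4,5,6,7,8}: no change => not a revision
Constraint 2 (X != U) on D(X)={3,4,6,7,8,10} D(U)={4,6,8,9}: no change => not a revision
Constraint 3 (U + W = V) on D(U)={4,6,8,9} D(W)={3,4,5,7,9} D(V)={4,5,6,7,8}: U {4,6,8,9}->{4}; W {3,4,5,7,9}->{3,4}; V {4,5,6,7,8}->{7,8} => REVISION
Total revisions = 1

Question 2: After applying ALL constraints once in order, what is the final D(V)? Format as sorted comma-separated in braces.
Constraint 1 (U != V) on D(U)={4,6,8,9} D(V)={4,5,6,7,8}: no change
Constraint 2 (X != U) on D(X)={3,4,6,7,8,10} D(U)={4,6,8,9}: no change
Constraint 3 (U + W = V) on D(U)={4,6,8,9} D(W)={3,4,5,7,9} D(V)={4,5,6,7,8}: U {4,6,8,9}->{4}; W {3,4,5,7,9}->{3,4}; V {4,5,6,7,8}->{7,8}
So after all 3 constraints: D(V) = {7,8}

Answer: {7,8}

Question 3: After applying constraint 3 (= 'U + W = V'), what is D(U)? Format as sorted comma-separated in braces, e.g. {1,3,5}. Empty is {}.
Constraint 1 (U != V) on D(U)={4,6,8,9} D(V)={4,5,6,7,8}: no change
Constraint 2 (X != U) on D(X)={3,4,6,7,8,10} D(U)={4,6,8,9}: no change
Constraint 3 (U + W = V) on D(U)={4,6,8,9} D(W)={3,4,5,7,9} D(V)={4,5,6,7,8}: U {4,6,8,9}->{4}; W {3,4,5,7,9}->{3,4}; V {4,5,6,7,8}->{7,8}
So after constraint 3: D(U) = {4}

Answer: {4}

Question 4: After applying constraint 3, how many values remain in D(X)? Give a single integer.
Constraint 1 (U != V) on D(U)={4,6,8,9} D(V)={4,5,6,7,8}: no change
Constraint 2 (X != U) on D(X)={3,4,6,7,8,10} D(U)={4,6,8,9}: no change
Constraint 3 (U + W = V) on D(U)={4,6,8,9} D(W)={3,4,5,7,9} D(V)={4,5,6,7,8}: U {4,6,8,9}->{4}; W {3,4,5,7,9}->{3,4}; V {4,5,6,7,8}->{7,8}
So after constraint 3: D(X)={3,4,6,7,8,10}, size = 6

Answer: 6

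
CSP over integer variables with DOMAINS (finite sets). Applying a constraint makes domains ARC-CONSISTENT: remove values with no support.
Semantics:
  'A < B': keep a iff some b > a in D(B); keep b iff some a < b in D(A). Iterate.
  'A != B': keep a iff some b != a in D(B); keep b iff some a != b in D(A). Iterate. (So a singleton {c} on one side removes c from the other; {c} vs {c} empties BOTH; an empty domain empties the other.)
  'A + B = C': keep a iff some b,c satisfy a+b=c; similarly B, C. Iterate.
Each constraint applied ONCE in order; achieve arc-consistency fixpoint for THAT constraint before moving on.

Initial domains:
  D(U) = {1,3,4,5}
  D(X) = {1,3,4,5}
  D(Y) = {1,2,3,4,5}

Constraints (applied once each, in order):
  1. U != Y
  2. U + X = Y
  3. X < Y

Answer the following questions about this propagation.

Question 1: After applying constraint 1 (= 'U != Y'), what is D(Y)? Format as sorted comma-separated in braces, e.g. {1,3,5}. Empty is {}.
Answer: {1,2,3,4,5}

Derivation:
Constraint 1 (U != Y) on D(U)={1,3,4,5} D(Y)={1,2,3,4,5}: no change
So after constraint 1: D(Y) = {1,2,3,4,5}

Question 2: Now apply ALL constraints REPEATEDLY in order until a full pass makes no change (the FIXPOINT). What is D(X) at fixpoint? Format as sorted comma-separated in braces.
Answer: {1,3,4}

Derivation:
pass 0 (initial): D(X)={1,3,4,5}
pass 1: U {1,3,4,5}->{1,3,4}; X {1,3,4,5}->{1,3,4}; Y {1,2,3,4,5}->{2,4,5}
pass 2: no change
Fixpoint after 2 passes: D(X) = {1,3,4}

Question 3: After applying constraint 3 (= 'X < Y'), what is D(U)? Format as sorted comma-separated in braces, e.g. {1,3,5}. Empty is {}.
Constraint 1 (U != Y) on D(U)={1,3,4,5} D(Y)={1,2,3,4,5}: no change
Constraint 2 (U + X = Y) on D(U)={1,3,4,5} D(X)={1,3,4,5} D(Y)={1,2,3,4,5}: U {1,3,4,5}->{1,3,4}; X {1,3,4,5}->{1,3,4}; Y {1,2,3,4,5}->{2,4,5}
Constraint 3 (X < Y) on D(X)={1,3,4} D(Y)={2,4,5}: no change
So after constraint 3: D(U) = {1,3,4}

Answer: {1,3,4}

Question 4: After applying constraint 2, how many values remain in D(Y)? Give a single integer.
Answer: 3

Derivation:
Constraint 1 (U != Y) on D(U)={1,3,4,5} D(Y)={1,2,3,4,5}: no change
Constraint 2 (U + X = Y) on D(U)={1,3,4,5} D(X)={1,3,4,5} D(Y)={1,2,3,4,5}: U {1,3,4,5}->{1,3,4}; X {1,3,4,5}->{1,3,4}; Y {1,2,3,4,5}->{2,4,5}
So after constraint 2: D(Y)={2,4,5}, size = 3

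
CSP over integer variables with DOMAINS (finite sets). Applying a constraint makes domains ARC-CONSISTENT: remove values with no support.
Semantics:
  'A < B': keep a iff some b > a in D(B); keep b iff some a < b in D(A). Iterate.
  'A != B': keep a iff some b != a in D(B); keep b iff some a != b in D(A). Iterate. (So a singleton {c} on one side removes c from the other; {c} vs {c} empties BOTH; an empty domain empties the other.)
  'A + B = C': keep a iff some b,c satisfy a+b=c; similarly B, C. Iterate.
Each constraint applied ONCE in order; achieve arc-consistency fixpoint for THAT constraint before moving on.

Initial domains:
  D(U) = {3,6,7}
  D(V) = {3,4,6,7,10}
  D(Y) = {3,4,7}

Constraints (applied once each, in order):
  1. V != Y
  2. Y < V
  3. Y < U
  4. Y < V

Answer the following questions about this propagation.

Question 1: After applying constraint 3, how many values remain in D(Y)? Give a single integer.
Constraint 1 (V != Y) on D(V)={3,4,6,7,10} D(Y)={3,4,7}: no change
Constraint 2 (Y < V) on D(Y)={3,4,7} D(V)={3,4,6,7,10}: V {3,4,6,7,10}->{4,6,7,10}
Constraint 3 (Y < U) on D(Y)={3,4,7} D(U)={3,6,7}: Y {3,4,7}->{3,4}; U {3,6,7}->{6,7}
So after constraint 3: D(Y)={3,4}, size = 2

Answer: 2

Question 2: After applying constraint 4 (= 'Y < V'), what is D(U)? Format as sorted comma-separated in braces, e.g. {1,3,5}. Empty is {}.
Constraint 1 (V != Y) on D(V)={3,4,6,7,10} D(Y)={3,4,7}: no change
Constraint 2 (Y < V) on D(Y)={3,4,7} D(V)={3,4,6,7,10}: V {3,4,6,7,10}->{4,6,7,10}
Constraint 3 (Y < U) on D(Y)={3,4,7} D(U)={3,6,7}: Y {3,4,7}->{3,4}; U {3,6,7}->{6,7}
Constraint 4 (Y < V) on D(Y)={3,4} D(V)={4,6,7,10}: no change
So after constraint 4: D(U) = {6,7}

Answer: {6,7}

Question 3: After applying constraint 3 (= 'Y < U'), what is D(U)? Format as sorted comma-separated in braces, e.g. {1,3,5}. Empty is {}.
Answer: {6,7}

Derivation:
Constraint 1 (V != Y) on D(V)={3,4,6,7,10} D(Y)={3,4,7}: no change
Constraint 2 (Y < V) on D(Y)={3,4,7} D(V)={3,4,6,7,10}: V {3,4,6,7,10}->{4,6,7,10}
Constraint 3 (Y < U) on D(Y)={3,4,7} D(U)={3,6,7}: Y {3,4,7}->{3,4}; U {3,6,7}->{6,7}
So after constraint 3: D(U) = {6,7}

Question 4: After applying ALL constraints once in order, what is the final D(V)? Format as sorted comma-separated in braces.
Answer: {4,6,7,10}

Derivation:
Constraint 1 (V != Y) on D(V)={3,4,6,7,10} D(Y)={3,4,7}: no change
Constraint 2 (Y < V) on D(Y)={3,4,7} D(V)={3,4,6,7,10}: V {3,4,6,7,10}->{4,6,7,10}
Constraint 3 (Y < U) on D(Y)={3,4,7} D(U)={3,6,7}: Y {3,4,7}->{3,4}; U {3,6,7}->{6,7}
Constraint 4 (Y < V) on D(Y)={3,4} D(V)={4,6,7,10}: no change
So after all 4 constraints: D(V) = {4,6,7,10}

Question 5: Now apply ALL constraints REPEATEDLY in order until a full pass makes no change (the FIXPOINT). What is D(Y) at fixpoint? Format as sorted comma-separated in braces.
Answer: {3,4}

Derivation:
pass 0 (initial): D(Y)={3,4,7}
pass 1: U {3,6,7}->{6,7}; V {3,4,6,7,10}->{4,6,7,10}; Y {3,4,7}->{3,4}
pass 2: no change
Fixpoint after 2 passes: D(Y) = {3,4}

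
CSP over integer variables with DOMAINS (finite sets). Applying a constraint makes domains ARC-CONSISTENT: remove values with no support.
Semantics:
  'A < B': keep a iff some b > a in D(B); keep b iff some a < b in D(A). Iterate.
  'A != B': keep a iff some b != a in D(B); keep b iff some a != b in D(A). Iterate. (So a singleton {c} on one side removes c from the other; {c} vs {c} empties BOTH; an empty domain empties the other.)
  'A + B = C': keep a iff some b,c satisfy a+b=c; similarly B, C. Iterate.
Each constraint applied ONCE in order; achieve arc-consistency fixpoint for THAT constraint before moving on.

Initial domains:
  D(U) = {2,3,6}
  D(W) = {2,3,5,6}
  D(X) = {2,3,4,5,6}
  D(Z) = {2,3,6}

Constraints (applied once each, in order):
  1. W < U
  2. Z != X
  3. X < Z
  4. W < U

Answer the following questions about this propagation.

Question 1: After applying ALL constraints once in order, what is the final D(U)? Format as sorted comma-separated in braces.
Constraint 1 (W < U) on D(W)={2,3,5,6} D(U)={2,3,6}: W {2,3,5,6}->{2,3,5}; U {2,3,6}->{3,6}
Constraint 2 (Z != X) on D(Z)={2,3,6} D(X)={2,3,4,5,6}: no change
Constraint 3 (X < Z) on D(X)={2,3,4,5,6} D(Z)={2,3,6}: X {2,3,4,5,6}->{2,3,4,5}; Z {2,3,6}->{3,6}
Constraint 4 (W < U) on D(W)={2,3,5} D(U)={3,6}: no change
So after all 4 constraints: D(U) = {3,6}

Answer: {3,6}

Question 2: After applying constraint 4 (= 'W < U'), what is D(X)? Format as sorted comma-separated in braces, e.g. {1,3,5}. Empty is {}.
Answer: {2,3,4,5}

Derivation:
Constraint 1 (W < U) on D(W)={2,3,5,6} D(U)={2,3,6}: W {2,3,5,6}->{2,3,5}; U {2,3,6}->{3,6}
Constraint 2 (Z != X) on D(Z)={2,3,6} D(X)={2,3,4,5,6}: no change
Constraint 3 (X < Z) on D(X)={2,3,4,5,6} D(Z)={2,3,6}: X {2,3,4,5,6}->{2,3,4,5}; Z {2,3,6}->{3,6}
Constraint 4 (W < U) on D(W)={2,3,5} D(U)={3,6}: no change
So after constraint 4: D(X) = {2,3,4,5}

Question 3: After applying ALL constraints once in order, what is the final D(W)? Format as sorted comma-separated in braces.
Answer: {2,3,5}

Derivation:
Constraint 1 (W < U) on D(W)={2,3,5,6} D(U)={2,3,6}: W {2,3,5,6}->{2,3,5}; U {2,3,6}->{3,6}
Constraint 2 (Z != X) on D(Z)={2,3,6} D(X)={2,3,4,5,6}: no change
Constraint 3 (X < Z) on D(X)={2,3,4,5,6} D(Z)={2,3,6}: X {2,3,4,5,6}->{2,3,4,5}; Z {2,3,6}->{3,6}
Constraint 4 (W < U) on D(W)={2,3,5} D(U)={3,6}: no change
So after all 4 constraints: D(W) = {2,3,5}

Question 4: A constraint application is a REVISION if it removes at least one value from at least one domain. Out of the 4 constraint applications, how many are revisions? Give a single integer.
Answer: 2

Derivation:
Constraint 1 (W < U) on D(W)={2,3,5,6} D(U)={2,3,6}: W {2,3,5,6}->{2,3,5}; U {2,3,6}->{3,6} => REVISION
Constraint 2 (Z != X) on D(Z)={2,3,6} D(X)={2,3,4,5,6}: no change => not a revision
Constraint 3 (X < Z) on D(X)={2,3,4,5,6} D(Z)={2,3,6}: X {2,3,4,5,6}->{2,3,4,5}; Z {2,3,6}->{3,6} => REVISION
Constraint 4 (W < U) on D(W)={2,3,5} D(U)={3,6}: no change => not a revision
Total revisions = 2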